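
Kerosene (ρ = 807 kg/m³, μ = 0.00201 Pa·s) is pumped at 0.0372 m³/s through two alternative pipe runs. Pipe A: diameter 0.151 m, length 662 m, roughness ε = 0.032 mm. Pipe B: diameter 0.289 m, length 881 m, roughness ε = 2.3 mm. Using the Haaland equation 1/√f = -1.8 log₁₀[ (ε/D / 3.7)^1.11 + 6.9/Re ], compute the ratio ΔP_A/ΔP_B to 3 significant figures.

ΔP_A/ΔP_B ≈ 9.66

Pipe A: V = Q/A = 0.0372/0.01791 = 2.077 m/s; Re = 1.259e+05; ε/D = 0.000212; Haaland → f = 0.01811; ΔP_A = f(L/D)(ρV²/2) = 1.382e+05 Pa.
Pipe B: V = Q/A = 0.0372/0.0656 = 0.5671 m/s; Re = 6.58e+04; ε/D = 0.00796; Haaland → f = 0.03617; ΔP_B = f(L/D)(ρV²/2) = 1.431e+04 Pa.
ΔP_A/ΔP_B = 1.382e+05/1.431e+04 = 9.66.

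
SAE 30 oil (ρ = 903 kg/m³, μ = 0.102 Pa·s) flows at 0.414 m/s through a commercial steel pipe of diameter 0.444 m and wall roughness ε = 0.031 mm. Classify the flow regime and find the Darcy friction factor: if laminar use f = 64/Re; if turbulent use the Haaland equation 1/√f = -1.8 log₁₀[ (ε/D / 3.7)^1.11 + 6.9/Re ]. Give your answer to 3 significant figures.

Re = ρVD/μ = 903·0.414·0.444/0.102 = 1627.
Re < 2300 → laminar, so f = 64/Re = 0.03933 (roughness is irrelevant in laminar flow).

f ≈ 0.0393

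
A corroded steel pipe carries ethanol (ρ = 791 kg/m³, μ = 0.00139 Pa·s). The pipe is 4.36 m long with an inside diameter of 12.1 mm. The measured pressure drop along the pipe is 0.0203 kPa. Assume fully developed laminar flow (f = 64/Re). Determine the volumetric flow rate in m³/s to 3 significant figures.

Q ≈ 1.76×10^-6 m³/s

For laminar flow, f = 64/Re with Re = ρVD/μ, so Darcy-Weisbach reduces to ΔP = 32μLV/D². Solving for V: V = ΔP·D²/(32μL) = 20.3·(0.0121)²/(32·0.00139·4.36) = 0.01533 m/s.
Check: Re = ρVD/μ = 791·0.01533·0.0121/0.00139 = 105.5 < 2300, so the laminar assumption holds.
Q = V·A = 0.01533·(π/4·0.0121²) = 1.762e-06 m³/s = 1.76×10^-6 m³/s.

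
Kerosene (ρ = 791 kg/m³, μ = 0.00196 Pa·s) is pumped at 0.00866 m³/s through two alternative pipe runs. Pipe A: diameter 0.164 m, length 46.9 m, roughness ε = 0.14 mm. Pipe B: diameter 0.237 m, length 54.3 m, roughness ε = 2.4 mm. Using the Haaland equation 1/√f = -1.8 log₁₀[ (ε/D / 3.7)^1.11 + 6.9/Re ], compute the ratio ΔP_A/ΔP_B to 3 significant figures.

Pipe A: V = Q/A = 0.00866/0.02112 = 0.41 m/s; Re = 2.713e+04; ε/D = 0.000854; Haaland → f = 0.02577; ΔP_A = f(L/D)(ρV²/2) = 489.9 Pa.
Pipe B: V = Q/A = 0.00866/0.04412 = 0.1963 m/s; Re = 1.878e+04; ε/D = 0.0101; Haaland → f = 0.04095; ΔP_B = f(L/D)(ρV²/2) = 143 Pa.
ΔP_A/ΔP_B = 489.9/143 = 3.43.

ΔP_A/ΔP_B ≈ 3.43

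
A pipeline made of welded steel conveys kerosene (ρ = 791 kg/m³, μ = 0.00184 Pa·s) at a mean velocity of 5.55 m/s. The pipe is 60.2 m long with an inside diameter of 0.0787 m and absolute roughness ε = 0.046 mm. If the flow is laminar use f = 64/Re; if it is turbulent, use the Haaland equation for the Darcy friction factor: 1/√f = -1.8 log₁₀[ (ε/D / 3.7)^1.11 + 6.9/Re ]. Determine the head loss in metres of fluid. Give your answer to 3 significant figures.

Reynolds number Re = ρVD/μ = 791 · 5.55 · 0.0787 / 0.00184 = 1.878e+05.
Re > 4000 → turbulent. Relative roughness ε/D = 4.6e-05/0.0787 = 0.000584. Haaland: 1/√f = -1.8 log₁₀[(0.000584/3.7)^1.11 + 6.9/1.878e+05] = -1.8 log₁₀[6.03e-05 + 3.67e-05] = 7.223, so f = 0.01917.
Darcy-Weisbach: ΔP = f(L/D)(ρV²/2) = 0.01917·(60.2/0.0787)·(791·5.55²/2) = 0.01917·764.9·1.218e+04 = 1.786e+05 Pa.
Head loss h_f = ΔP/(ρg) = 1.786e+05/(791·9.81) = 23.0 m.

h_f ≈ 23.0 m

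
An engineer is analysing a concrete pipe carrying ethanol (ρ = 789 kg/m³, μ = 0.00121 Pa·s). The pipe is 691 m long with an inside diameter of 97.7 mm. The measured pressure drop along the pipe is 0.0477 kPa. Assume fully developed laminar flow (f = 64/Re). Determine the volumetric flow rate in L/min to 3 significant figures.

Q ≈ 7.65 L/min

For laminar flow, f = 64/Re with Re = ρVD/μ, so Darcy-Weisbach reduces to ΔP = 32μLV/D². Solving for V: V = ΔP·D²/(32μL) = 47.7·(0.0977)²/(32·0.00121·691) = 0.01702 m/s.
Check: Re = ρVD/μ = 789·0.01702·0.0977/0.00121 = 1084 < 2300, so the laminar assumption holds.
Q = V·A = 0.01702·(π/4·0.0977²) = 0.0001276 m³/s = 7.65 L/min.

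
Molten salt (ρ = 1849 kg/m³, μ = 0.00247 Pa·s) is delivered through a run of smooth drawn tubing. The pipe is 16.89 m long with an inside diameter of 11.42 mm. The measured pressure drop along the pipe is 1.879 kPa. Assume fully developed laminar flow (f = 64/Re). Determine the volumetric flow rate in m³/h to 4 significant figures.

Q ≈ 0.06769 m³/h

For laminar flow, f = 64/Re with Re = ρVD/μ, so Darcy-Weisbach reduces to ΔP = 32μLV/D². Solving for V: V = ΔP·D²/(32μL) = 1879·(0.01142)²/(32·0.00247·16.89) = 0.1836 m/s.
Check: Re = ρVD/μ = 1849·0.1836·0.01142/0.00247 = 1569 < 2300, so the laminar assumption holds.
Q = V·A = 0.1836·(π/4·0.01142²) = 1.88e-05 m³/s = 0.06769 m³/h.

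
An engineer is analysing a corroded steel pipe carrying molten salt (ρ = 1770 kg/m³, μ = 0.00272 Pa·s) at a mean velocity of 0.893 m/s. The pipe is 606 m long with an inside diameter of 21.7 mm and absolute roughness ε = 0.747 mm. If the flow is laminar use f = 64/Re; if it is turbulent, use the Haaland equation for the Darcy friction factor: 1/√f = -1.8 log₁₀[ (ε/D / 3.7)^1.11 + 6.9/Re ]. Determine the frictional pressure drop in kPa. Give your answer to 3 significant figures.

ΔP ≈ 1240 kPa

Reynolds number Re = ρVD/μ = 1770 · 0.893 · 0.0217 / 0.00272 = 1.261e+04.
Re > 4000 → turbulent. Relative roughness ε/D = 0.000747/0.0217 = 0.0344. Haaland: 1/√f = -1.8 log₁₀[(0.0344/3.7)^1.11 + 6.9/1.261e+04] = -1.8 log₁₀[0.00556 + 0.000547] = 3.985, so f = 0.06296.
Darcy-Weisbach: ΔP = f(L/D)(ρV²/2) = 0.06296·(606/0.0217)·(1770·0.893²/2) = 0.06296·2.793e+04·705.7 = 1.241e+06 Pa.
ΔP = 1.241e+06 Pa = 1240 kPa.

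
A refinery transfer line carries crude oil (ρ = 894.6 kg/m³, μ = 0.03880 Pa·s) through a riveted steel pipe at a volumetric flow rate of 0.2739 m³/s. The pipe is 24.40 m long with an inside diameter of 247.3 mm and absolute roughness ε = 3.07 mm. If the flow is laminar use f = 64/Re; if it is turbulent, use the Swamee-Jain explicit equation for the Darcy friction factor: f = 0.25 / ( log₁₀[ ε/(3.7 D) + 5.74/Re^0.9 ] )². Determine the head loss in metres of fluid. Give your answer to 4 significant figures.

Cross-sectional area A = πD²/4 = π(0.2473)²/4 = 0.04803 m²; mean velocity V = Q/A = 0.2739/0.04803 = 5.702 m/s.
Reynolds number Re = ρVD/μ = 894.6 · 5.702 · 0.2473 / 0.0388 = 3.251e+04.
Re > 4000 → turbulent. Relative roughness ε/D = 0.00307/0.2473 = 0.0124. Swamee-Jain: f = 0.25/(log₁₀[0.0124/3.7 + 5.74/3.251e+04^0.9])² = 0.25/(log₁₀[0.00336 + 0.000499])² = 0.25/(-2.414)² = 0.0429.
Darcy-Weisbach: ΔP = f(L/D)(ρV²/2) = 0.0429·(24.4/0.2473)·(894.6·5.702²/2) = 0.0429·98.67·1.454e+04 = 6.156e+04 Pa.
Head loss h_f = ΔP/(ρg) = 6.156e+04/(894.6·9.81) = 7.015 m.

h_f ≈ 7.015 m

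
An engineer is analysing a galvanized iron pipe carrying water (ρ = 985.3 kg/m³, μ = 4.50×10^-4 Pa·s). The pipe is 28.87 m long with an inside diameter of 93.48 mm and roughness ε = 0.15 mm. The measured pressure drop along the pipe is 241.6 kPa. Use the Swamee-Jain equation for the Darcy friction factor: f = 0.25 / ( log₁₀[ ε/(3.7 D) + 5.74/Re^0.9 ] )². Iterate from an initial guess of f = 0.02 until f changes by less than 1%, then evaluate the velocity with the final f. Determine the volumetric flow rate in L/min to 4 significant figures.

Rearranging Darcy-Weisbach: V = √(2·ΔP·D/(f·L·ρ)). With ε/D = 0.00015/0.09348 = 0.0016, iterate starting from f = 0.02:
  f = 0.02 → V = √(2·2.416e+05·0.09348/(0.02·28.87·985.3)) = 8.91 m/s; Re = ρVD/μ = 1.824e+06; f → 0.02228
  f = 0.02228 → V = 8.442 m/s; Re = 1.728e+06; f → 0.02229
Converged (Δf/f < 1%). With the final f = 0.02229: V = √(2·2.416e+05·0.09348/(0.02229·28.87·985.3)) = 8.441 m/s.
Q = V·A = 8.441·(π/4·0.09348²) = 0.05793 m³/s = 3476 L/min.

Q ≈ 3476 L/min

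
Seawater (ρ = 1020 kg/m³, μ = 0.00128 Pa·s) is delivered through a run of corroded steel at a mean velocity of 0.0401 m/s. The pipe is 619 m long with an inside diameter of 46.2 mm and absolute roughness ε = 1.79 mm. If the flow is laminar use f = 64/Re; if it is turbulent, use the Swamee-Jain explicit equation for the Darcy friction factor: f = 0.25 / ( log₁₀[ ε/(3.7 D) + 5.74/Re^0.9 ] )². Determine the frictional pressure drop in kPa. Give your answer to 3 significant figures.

ΔP ≈ 0.476 kPa

Reynolds number Re = ρVD/μ = 1020 · 0.0401 · 0.0462 / 0.00128 = 1476.
Re < 2300 → laminar flow, so f = 64/Re = 64/1476 = 0.04335 (the turbulent correlation is not needed).
Darcy-Weisbach: ΔP = f(L/D)(ρV²/2) = 0.04335·(619/0.0462)·(1020·0.0401²/2) = 0.04335·1.34e+04·0.8201 = 476.3 Pa.
ΔP = 476.3 Pa = 0.476 kPa.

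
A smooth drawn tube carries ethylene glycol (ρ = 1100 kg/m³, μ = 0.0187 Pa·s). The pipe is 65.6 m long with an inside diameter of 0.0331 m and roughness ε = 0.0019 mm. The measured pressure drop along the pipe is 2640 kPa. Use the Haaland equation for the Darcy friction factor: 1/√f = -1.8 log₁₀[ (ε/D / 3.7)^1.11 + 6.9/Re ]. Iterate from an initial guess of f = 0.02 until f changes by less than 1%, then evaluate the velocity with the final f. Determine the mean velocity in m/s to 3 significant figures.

Rearranging Darcy-Weisbach: V = √(2·ΔP·D/(f·L·ρ)). With ε/D = 1.9e-06/0.0331 = 5.74e-05, iterate starting from f = 0.02:
  f = 0.02 → V = √(2·2.64e+06·0.0331/(0.02·65.6·1100)) = 11 m/s; Re = ρVD/μ = 2.143e+04; f → 0.0254
  f = 0.0254 → V = 9.765 m/s; Re = 1.901e+04; f → 0.02616
  f = 0.02616 → V = 9.622 m/s; Re = 1.873e+04; f → 0.02626
Converged (Δf/f < 1%). With the final f = 0.02626: V = √(2·2.64e+06·0.0331/(0.02626·65.6·1100)) = 9.604 m/s.

V ≈ 9.60 m/s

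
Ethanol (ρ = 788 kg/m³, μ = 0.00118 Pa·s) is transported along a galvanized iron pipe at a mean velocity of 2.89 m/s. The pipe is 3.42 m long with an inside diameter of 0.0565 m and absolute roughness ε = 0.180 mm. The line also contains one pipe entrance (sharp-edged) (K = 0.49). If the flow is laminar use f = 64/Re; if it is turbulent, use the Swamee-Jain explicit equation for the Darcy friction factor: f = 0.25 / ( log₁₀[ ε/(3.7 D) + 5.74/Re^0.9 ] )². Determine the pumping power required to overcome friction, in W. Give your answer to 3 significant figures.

Reynolds number Re = ρVD/μ = 788 · 2.89 · 0.0565 / 0.00118 = 1.09e+05.
Re > 4000 → turbulent. Relative roughness ε/D = 0.00018/0.0565 = 0.00319. Swamee-Jain: f = 0.25/(log₁₀[0.00319/3.7 + 5.74/1.09e+05^0.9])² = 0.25/(log₁₀[0.000861 + 0.000168])² = 0.25/(-2.988)² = 0.02801.
Total minor-loss coefficient ΣK = 1·0.49 = 0.49.
ΔP = [f·L/D + ΣK]·(ρV²/2) = [0.02801·3.42/0.0565 + 0.49]·(788·2.89²/2) = [1.695 + 0.49]·3291 = 7192 Pa.
Q = V·A = 2.89·0.002507 = 0.007246 m³/s.
Pumping power P = QΔP = 0.007246·7192 = 52.11 W = 52.1 W.

P ≈ 52.1 W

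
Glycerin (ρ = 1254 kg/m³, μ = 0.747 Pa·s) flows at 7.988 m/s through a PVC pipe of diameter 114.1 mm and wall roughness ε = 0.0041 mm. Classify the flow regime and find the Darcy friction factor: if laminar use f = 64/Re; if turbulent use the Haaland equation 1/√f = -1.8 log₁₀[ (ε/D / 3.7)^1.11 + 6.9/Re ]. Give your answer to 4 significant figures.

f ≈ 0.04183

Re = ρVD/μ = 1254·7.988·0.1141/0.747 = 1530.
Re < 2300 → laminar, so f = 64/Re = 0.04183 (roughness is irrelevant in laminar flow).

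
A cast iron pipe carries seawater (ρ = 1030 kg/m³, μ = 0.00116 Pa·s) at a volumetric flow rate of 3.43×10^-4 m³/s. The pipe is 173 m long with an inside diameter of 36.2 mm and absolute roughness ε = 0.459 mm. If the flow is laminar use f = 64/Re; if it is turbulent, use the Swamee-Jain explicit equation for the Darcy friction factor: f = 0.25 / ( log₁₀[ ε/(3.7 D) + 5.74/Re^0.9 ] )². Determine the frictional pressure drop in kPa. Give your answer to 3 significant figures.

ΔP ≈ 12.7 kPa

Cross-sectional area A = πD²/4 = π(0.0362)²/4 = 0.001029 m²; mean velocity V = Q/A = 0.000343/0.001029 = 0.3333 m/s.
Reynolds number Re = ρVD/μ = 1030 · 0.3333 · 0.0362 / 0.00116 = 1.071e+04.
Re > 4000 → turbulent. Relative roughness ε/D = 0.000459/0.0362 = 0.0127. Swamee-Jain: f = 0.25/(log₁₀[0.0127/3.7 + 5.74/1.071e+04^0.9])² = 0.25/(log₁₀[0.00343 + 0.00136])² = 0.25/(-2.32)² = 0.04643.
Darcy-Weisbach: ΔP = f(L/D)(ρV²/2) = 0.04643·(173/0.0362)·(1030·0.3333²/2) = 0.04643·4779·57.2 = 1.269e+04 Pa.
ΔP = 1.269e+04 Pa = 12.7 kPa.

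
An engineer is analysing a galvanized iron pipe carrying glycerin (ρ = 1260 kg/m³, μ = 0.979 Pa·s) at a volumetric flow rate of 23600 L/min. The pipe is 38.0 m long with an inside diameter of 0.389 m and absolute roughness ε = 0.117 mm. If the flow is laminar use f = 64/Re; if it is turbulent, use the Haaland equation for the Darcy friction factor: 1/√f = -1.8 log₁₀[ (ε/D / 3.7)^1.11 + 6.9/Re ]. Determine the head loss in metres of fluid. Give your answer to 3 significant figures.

Q = 23600 L/min = 23600/60000 = 0.3933 m³/s.
Cross-sectional area A = πD²/4 = π(0.389)²/4 = 0.1188 m²; mean velocity V = Q/A = 0.3933/0.1188 = 3.31 m/s.
Reynolds number Re = ρVD/μ = 1260 · 3.31 · 0.389 / 0.979 = 1657.
Re < 2300 → laminar flow, so f = 64/Re = 64/1657 = 0.03863 (the turbulent correlation is not needed).
Darcy-Weisbach: ΔP = f(L/D)(ρV²/2) = 0.03863·(38/0.389)·(1260·3.31²/2) = 0.03863·97.69·6901 = 2.604e+04 Pa.
Head loss h_f = ΔP/(ρg) = 2.604e+04/(1260·9.81) = 2.11 m.

h_f ≈ 2.11 m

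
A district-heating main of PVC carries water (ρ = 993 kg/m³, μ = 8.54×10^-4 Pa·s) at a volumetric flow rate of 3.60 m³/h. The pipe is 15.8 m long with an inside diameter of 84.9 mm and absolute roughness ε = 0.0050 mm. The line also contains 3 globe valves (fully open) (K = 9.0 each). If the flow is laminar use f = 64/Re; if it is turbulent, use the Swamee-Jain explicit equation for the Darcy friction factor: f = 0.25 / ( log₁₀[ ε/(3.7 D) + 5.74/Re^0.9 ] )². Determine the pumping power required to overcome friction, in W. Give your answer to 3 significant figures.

P ≈ 0.496 W

Q = 3.60 m³/h = 3.60/3600 = 0.001 m³/s.
Cross-sectional area A = πD²/4 = π(0.0849)²/4 = 0.005661 m²; mean velocity V = Q/A = 0.001/0.005661 = 0.1766 m/s.
Reynolds number Re = ρVD/μ = 993 · 0.1766 · 0.0849 / 0.000854 = 1.744e+04.
Re > 4000 → turbulent. Relative roughness ε/D = 5e-06/0.0849 = 5.89e-05. Swamee-Jain: f = 0.25/(log₁₀[5.89e-05/3.7 + 5.74/1.744e+04^0.9])² = 0.25/(log₁₀[1.59e-05 + 0.000874])² = 0.25/(-3.051)² = 0.02686.
Total minor-loss coefficient ΣK = 3·9 = 27.
ΔP = [f·L/D + ΣK]·(ρV²/2) = [0.02686·15.8/0.0849 + 27]·(993·0.1766²/2) = [4.999 + 27]·15.49 = 495.7 Pa.
Pumping power P = QΔP = 0.001·495.7 = 0.4957 W = 0.496 W.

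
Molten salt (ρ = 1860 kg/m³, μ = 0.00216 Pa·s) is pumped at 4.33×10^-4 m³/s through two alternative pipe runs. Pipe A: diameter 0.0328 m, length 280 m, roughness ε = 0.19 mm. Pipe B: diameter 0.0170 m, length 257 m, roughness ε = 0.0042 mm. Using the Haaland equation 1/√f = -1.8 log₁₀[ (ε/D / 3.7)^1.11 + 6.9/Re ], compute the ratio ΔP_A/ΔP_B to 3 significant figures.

ΔP_A/ΔP_B ≈ 0.0615

Pipe A: V = Q/A = 0.000433/0.000845 = 0.5124 m/s; Re = 1.447e+04; ε/D = 0.00579; Haaland → f = 0.03659; ΔP_A = f(L/D)(ρV²/2) = 7.628e+04 Pa.
Pipe B: V = Q/A = 0.000433/0.000227 = 1.908 m/s; Re = 2.793e+04; ε/D = 0.000247; Haaland → f = 0.02424; ΔP_B = f(L/D)(ρV²/2) = 1.24e+06 Pa.
ΔP_A/ΔP_B = 7.628e+04/1.24e+06 = 0.0615.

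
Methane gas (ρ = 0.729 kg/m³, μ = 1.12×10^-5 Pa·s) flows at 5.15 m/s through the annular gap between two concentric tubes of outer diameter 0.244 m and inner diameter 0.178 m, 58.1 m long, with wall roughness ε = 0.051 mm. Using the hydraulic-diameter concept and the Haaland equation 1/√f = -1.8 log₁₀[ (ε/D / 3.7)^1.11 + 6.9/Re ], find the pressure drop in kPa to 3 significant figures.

ΔP ≈ 0.227 kPa

Hydraulic diameter D_h = 4A/P = D_o - D_i = 0.244 - 0.178 = 0.066 m.
Re = ρVD_h/μ = 0.729·5.15·0.066/1.12e-05 = 2.212e+04.
ε/D_h = 5.1e-05/0.066 = 0.000773; Haaland gives 1/√f = -1.8 log₁₀[8.22e-05+0.000312] = 6.128, so f = 0.02663.
ΔP = f(L/D_h)(ρV²/2) = 0.02663·58.1/0.066·9.667 = 226.6 Pa.
ΔP = 0.227 kPa.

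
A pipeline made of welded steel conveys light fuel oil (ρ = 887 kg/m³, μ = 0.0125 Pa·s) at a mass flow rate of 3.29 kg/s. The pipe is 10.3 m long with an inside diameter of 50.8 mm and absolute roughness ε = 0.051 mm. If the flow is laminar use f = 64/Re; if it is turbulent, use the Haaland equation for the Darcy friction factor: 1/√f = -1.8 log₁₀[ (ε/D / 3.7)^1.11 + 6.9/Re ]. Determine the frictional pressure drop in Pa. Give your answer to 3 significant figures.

A = πD²/4 = π(0.0508)²/4 = 0.002027 m²; mean velocity V = ṁ/(ρA) = 3.29/(887 · 0.002027) = 1.83 m/s.
Reynolds number Re = ρVD/μ = 887 · 1.83 · 0.0508 / 0.0125 = 6597.
Re > 4000 → turbulent. Relative roughness ε/D = 5.1e-05/0.0508 = 0.001. Haaland: 1/√f = -1.8 log₁₀[(0.001/3.7)^1.11 + 6.9/6597] = -1.8 log₁₀[0.00011 + 0.00105] = 5.287, so f = 0.03578.
Darcy-Weisbach: ΔP = f(L/D)(ρV²/2) = 0.03578·(10.3/0.0508)·(887·1.83²/2) = 0.03578·202.8·1485 = 1.077e+04 Pa.

ΔP ≈ 10800 Pa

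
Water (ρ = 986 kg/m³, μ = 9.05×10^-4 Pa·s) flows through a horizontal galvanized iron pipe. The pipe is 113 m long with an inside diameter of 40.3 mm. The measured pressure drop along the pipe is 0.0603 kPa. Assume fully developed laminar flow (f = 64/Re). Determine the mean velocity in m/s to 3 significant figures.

V ≈ 0.0299 m/s

For laminar flow, f = 64/Re with Re = ρVD/μ, so Darcy-Weisbach reduces to ΔP = 32μLV/D². Solving for V: V = ΔP·D²/(32μL) = 60.3·(0.0403)²/(32·0.000905·113) = 0.02993 m/s.
Check: Re = ρVD/μ = 986·0.02993·0.0403/0.000905 = 1314 < 2300, so the laminar assumption holds.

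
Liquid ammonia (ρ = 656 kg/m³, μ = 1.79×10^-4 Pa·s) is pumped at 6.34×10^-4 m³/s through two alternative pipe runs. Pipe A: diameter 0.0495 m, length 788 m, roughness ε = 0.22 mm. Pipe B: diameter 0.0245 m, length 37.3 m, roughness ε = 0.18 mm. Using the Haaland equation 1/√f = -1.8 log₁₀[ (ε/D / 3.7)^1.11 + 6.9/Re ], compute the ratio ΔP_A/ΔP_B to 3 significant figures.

ΔP_A/ΔP_B ≈ 0.556

Pipe A: V = Q/A = 0.000634/0.001924 = 0.3294 m/s; Re = 5.976e+04; ε/D = 0.00444; Haaland → f = 0.03087; ΔP_A = f(L/D)(ρV²/2) = 1.75e+04 Pa.
Pipe B: V = Q/A = 0.000634/0.0004714 = 1.345 m/s; Re = 1.207e+05; ε/D = 0.00735; Haaland → f = 0.03487; ΔP_B = f(L/D)(ρV²/2) = 3.149e+04 Pa.
ΔP_A/ΔP_B = 1.75e+04/3.149e+04 = 0.556.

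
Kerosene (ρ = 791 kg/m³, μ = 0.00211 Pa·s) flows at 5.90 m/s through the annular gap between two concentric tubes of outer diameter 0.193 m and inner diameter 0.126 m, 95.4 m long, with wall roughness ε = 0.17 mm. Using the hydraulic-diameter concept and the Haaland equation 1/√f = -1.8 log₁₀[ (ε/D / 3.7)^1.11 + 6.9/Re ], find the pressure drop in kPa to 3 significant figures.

Hydraulic diameter D_h = 4A/P = D_o - D_i = 0.193 - 0.126 = 0.067 m.
Re = ρVD_h/μ = 791·5.9·0.067/0.00211 = 1.482e+05.
ε/D_h = 0.00017/0.067 = 0.00254; Haaland gives 1/√f = -1.8 log₁₀[0.000308+4.66e-05] = 6.211, so f = 0.02592.
ΔP = f(L/D_h)(ρV²/2) = 0.02592·95.4/0.067·1.377e+04 = 5.081e+05 Pa.
ΔP = 508 kPa.

ΔP ≈ 508 kPa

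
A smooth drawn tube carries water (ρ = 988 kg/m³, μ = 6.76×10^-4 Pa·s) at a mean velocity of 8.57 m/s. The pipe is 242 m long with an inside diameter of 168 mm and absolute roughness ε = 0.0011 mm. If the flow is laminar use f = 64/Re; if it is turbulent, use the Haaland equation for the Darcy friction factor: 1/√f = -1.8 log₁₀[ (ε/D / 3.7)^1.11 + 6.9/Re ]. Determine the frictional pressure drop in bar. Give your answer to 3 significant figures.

ΔP ≈ 5.47 bar

Reynolds number Re = ρVD/μ = 988 · 8.57 · 0.168 / 0.000676 = 2.104e+06.
Re > 4000 → turbulent. Relative roughness ε/D = 1.1e-06/0.168 = 6.55e-06. Haaland: 1/√f = -1.8 log₁₀[(6.55e-06/3.7)^1.11 + 6.9/2.104e+06] = -1.8 log₁₀[4.12e-07 + 3.28e-06] = 9.779, so f = 0.01046.
Darcy-Weisbach: ΔP = f(L/D)(ρV²/2) = 0.01046·(242/0.168)·(988·8.57²/2) = 0.01046·1440·3.628e+04 = 5.465e+05 Pa.
ΔP = 5.465e+05 Pa = 5.47 bar.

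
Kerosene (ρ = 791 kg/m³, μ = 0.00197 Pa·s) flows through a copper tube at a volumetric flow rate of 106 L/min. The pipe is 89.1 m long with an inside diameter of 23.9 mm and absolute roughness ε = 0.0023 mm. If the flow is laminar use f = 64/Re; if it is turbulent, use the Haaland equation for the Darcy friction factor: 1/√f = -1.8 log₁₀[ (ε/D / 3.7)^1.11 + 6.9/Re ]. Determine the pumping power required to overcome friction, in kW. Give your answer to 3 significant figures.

P ≈ 0.901 kW

Q = 106 L/min = 106/60000 = 0.001767 m³/s.
Cross-sectional area A = πD²/4 = π(0.0239)²/4 = 0.0004486 m²; mean velocity V = Q/A = 0.001767/0.0004486 = 3.938 m/s.
Reynolds number Re = ρVD/μ = 791 · 3.938 · 0.0239 / 0.00197 = 3.779e+04.
Re > 4000 → turbulent. Relative roughness ε/D = 2.3e-06/0.0239 = 9.62e-05. Haaland: 1/√f = -1.8 log₁₀[(9.62e-05/3.7)^1.11 + 6.9/3.779e+04] = -1.8 log₁₀[8.14e-06 + 0.000183] = 6.695, so f = 0.02231.
Darcy-Weisbach: ΔP = f(L/D)(ρV²/2) = 0.02231·(89.1/0.0239)·(791·3.938²/2) = 0.02231·3728·6133 = 5.101e+05 Pa.
Pumping power P = QΔP = 0.001767·5.101e+05 = 901.1 W = 0.901 kW.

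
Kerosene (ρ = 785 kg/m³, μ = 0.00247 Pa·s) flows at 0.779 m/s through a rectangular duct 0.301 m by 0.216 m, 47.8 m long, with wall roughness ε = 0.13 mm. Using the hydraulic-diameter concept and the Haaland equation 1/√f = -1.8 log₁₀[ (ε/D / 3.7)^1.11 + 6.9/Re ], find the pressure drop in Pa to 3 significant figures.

Hydraulic diameter D_h = 4A/P = 4·(0.301·0.216)/(2·(0.301+0.216)) = 0.2601/1.034 = 0.2515 m.
Re = ρVD_h/μ = 785·0.779·0.2515/0.00247 = 6.227e+04.
ε/D_h = 0.00013/0.2515 = 0.000517; Haaland gives 1/√f = -1.8 log₁₀[5.26e-05+0.000111] = 6.816, so f = 0.02152.
ΔP = f(L/D_h)(ρV²/2) = 0.02152·47.8/0.2515·238.2 = 974.4 Pa.

ΔP ≈ 974 Pa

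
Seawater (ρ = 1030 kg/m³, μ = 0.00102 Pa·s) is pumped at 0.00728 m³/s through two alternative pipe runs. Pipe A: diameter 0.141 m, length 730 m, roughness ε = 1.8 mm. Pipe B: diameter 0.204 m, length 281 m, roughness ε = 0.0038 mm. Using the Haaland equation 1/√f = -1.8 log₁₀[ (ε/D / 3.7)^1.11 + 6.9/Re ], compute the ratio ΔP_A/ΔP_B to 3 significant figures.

ΔP_A/ΔP_B ≈ 32.7

Pipe A: V = Q/A = 0.00728/0.01561 = 0.4662 m/s; Re = 6.638e+04; ε/D = 0.0128; Haaland → f = 0.04205; ΔP_A = f(L/D)(ρV²/2) = 2.437e+04 Pa.
Pipe B: V = Q/A = 0.00728/0.03269 = 0.2227 m/s; Re = 4.588e+04; ε/D = 1.86e-05; Haaland → f = 0.02116; ΔP_B = f(L/D)(ρV²/2) = 744.7 Pa.
ΔP_A/ΔP_B = 2.437e+04/744.7 = 32.7.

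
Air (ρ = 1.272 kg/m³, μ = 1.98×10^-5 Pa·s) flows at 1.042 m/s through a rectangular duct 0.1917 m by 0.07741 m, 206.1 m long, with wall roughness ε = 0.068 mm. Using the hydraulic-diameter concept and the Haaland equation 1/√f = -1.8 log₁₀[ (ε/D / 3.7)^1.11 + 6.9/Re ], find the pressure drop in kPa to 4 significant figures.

ΔP ≈ 0.04424 kPa

Hydraulic diameter D_h = 4A/P = 4·(0.1917·0.07741)/(2·(0.1917+0.07741)) = 0.05936/0.5382 = 0.1103 m.
Re = ρVD_h/μ = 1.272·1.042·0.1103/1.98e-05 = 7383.
ε/D_h = 6.8e-05/0.1103 = 0.000617; Haaland gives 1/√f = -1.8 log₁₀[6.4e-05+0.000935] = 5.401, so f = 0.03428.
ΔP = f(L/D_h)(ρV²/2) = 0.03428·206.1/0.1103·0.6905 = 44.24 Pa.
ΔP = 0.04424 kPa.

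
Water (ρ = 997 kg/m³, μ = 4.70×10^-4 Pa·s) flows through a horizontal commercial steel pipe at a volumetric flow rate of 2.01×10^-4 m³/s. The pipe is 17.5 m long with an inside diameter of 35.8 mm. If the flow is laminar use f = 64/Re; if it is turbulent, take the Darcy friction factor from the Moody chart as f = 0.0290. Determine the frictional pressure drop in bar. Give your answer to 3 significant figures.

ΔP ≈ 0.00282 bar

Cross-sectional area A = πD²/4 = π(0.0358)²/4 = 0.001007 m²; mean velocity V = Q/A = 0.000201/0.001007 = 0.1997 m/s.
Reynolds number Re = ρVD/μ = 997 · 0.1997 · 0.0358 / 0.00047 = 1.516e+04.
Re > 4000 → turbulent; use the Moody-chart value f = 0.0290.
Darcy-Weisbach: ΔP = f(L/D)(ρV²/2) = 0.029·(17.5/0.0358)·(997·0.1997²/2) = 0.029·488.8·19.88 = 281.8 Pa.
ΔP = 281.8 Pa = 0.00282 bar.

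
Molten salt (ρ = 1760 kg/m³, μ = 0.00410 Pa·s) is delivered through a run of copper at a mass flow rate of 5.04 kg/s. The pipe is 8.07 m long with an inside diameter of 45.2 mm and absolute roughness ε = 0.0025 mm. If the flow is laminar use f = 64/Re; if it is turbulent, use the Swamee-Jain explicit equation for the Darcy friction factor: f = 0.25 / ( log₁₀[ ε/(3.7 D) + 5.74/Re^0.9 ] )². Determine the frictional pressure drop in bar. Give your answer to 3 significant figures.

A = πD²/4 = π(0.0452)²/4 = 0.001605 m²; mean velocity V = ṁ/(ρA) = 5.04/(1760 · 0.001605) = 1.785 m/s.
Reynolds number Re = ρVD/μ = 1760 · 1.785 · 0.0452 / 0.0041 = 3.463e+04.
Re > 4000 → turbulent. Relative roughness ε/D = 2.5e-06/0.0452 = 5.53e-05. Swamee-Jain: f = 0.25/(log₁₀[5.53e-05/3.7 + 5.74/3.463e+04^0.9])² = 0.25/(log₁₀[1.49e-05 + 0.000471])² = 0.25/(-3.313)² = 0.02278.
Darcy-Weisbach: ΔP = f(L/D)(ρV²/2) = 0.02278·(8.07/0.0452)·(1760·1.785²/2) = 0.02278·178.5·2803 = 1.14e+04 Pa.
ΔP = 1.14e+04 Pa = 0.114 bar.

ΔP ≈ 0.114 bar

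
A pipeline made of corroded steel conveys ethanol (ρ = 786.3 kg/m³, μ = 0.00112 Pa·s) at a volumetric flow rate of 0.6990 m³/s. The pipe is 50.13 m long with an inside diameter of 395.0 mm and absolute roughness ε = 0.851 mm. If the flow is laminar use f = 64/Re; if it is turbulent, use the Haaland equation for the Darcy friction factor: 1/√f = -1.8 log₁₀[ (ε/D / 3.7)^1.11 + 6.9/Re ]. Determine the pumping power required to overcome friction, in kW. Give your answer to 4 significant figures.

P ≈ 27.28 kW

Cross-sectional area A = πD²/4 = π(0.395)²/4 = 0.1225 m²; mean velocity V = Q/A = 0.699/0.1225 = 5.704 m/s.
Reynolds number Re = ρVD/μ = 786.3 · 5.704 · 0.395 / 0.00112 = 1.582e+06.
Re > 4000 → turbulent. Relative roughness ε/D = 0.000851/0.395 = 0.00215. Haaland: 1/√f = -1.8 log₁₀[(0.00215/3.7)^1.11 + 6.9/1.582e+06] = -1.8 log₁₀[0.000257 + 4.36e-06] = 6.45, so f = 0.02404.
Darcy-Weisbach: ΔP = f(L/D)(ρV²/2) = 0.02404·(50.13/0.395)·(786.3·5.704²/2) = 0.02404·126.9·1.279e+04 = 3.902e+04 Pa.
Pumping power P = QΔP = 0.699·3.902e+04 = 27277 W = 27.28 kW.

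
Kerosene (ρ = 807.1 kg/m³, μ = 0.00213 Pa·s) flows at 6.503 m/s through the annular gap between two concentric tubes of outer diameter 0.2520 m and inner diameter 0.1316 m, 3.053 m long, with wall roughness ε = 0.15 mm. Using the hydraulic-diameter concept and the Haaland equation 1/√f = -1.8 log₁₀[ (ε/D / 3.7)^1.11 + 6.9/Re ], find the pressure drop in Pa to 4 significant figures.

ΔP ≈ 9309 Pa

Hydraulic diameter D_h = 4A/P = D_o - D_i = 0.252 - 0.1316 = 0.1204 m.
Re = ρVD_h/μ = 807.1·6.503·0.1204/0.00213 = 2.967e+05.
ε/D_h = 0.00015/0.1204 = 0.00125; Haaland gives 1/√f = -1.8 log₁₀[0.00014+2.33e-05] = 6.818, so f = 0.02151.
ΔP = f(L/D_h)(ρV²/2) = 0.02151·3.053/0.1204·1.707e+04 = 9309 Pa.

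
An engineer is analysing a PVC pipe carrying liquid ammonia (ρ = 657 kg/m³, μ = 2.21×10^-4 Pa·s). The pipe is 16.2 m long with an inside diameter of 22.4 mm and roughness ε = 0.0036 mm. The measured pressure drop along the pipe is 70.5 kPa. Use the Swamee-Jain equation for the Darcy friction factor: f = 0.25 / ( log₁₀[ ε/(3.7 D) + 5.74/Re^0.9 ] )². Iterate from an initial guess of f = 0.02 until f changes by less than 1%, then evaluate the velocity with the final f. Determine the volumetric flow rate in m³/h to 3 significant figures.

Q ≈ 6.10 m³/h

Rearranging Darcy-Weisbach: V = √(2·ΔP·D/(f·L·ρ)). With ε/D = 3.6e-06/0.0224 = 0.000161, iterate starting from f = 0.02:
  f = 0.02 → V = √(2·7.05e+04·0.0224/(0.02·16.2·657)) = 3.852 m/s; Re = ρVD/μ = 2.565e+05; f → 0.0163
  f = 0.0163 → V = 4.267 m/s; Re = 2.841e+05; f → 0.01609
  f = 0.01609 → V = 4.295 m/s; Re = 2.86e+05; f → 0.01608
Converged (Δf/f < 1%). With the final f = 0.01608: V = √(2·7.05e+04·0.0224/(0.01608·16.2·657)) = 4.296 m/s.
Q = V·A = 4.296·(π/4·0.0224²) = 0.001693 m³/s = 6.10 m³/h.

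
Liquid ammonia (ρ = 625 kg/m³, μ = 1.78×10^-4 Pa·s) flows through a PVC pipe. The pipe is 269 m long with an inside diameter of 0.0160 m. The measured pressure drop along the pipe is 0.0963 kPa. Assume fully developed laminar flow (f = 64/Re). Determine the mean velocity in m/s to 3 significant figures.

For laminar flow, f = 64/Re with Re = ρVD/μ, so Darcy-Weisbach reduces to ΔP = 32μLV/D². Solving for V: V = ΔP·D²/(32μL) = 96.3·(0.016)²/(32·0.000178·269) = 0.01609 m/s.
Check: Re = ρVD/μ = 625·0.01609·0.016/0.000178 = 903.9 < 2300, so the laminar assumption holds.

V ≈ 0.0161 m/s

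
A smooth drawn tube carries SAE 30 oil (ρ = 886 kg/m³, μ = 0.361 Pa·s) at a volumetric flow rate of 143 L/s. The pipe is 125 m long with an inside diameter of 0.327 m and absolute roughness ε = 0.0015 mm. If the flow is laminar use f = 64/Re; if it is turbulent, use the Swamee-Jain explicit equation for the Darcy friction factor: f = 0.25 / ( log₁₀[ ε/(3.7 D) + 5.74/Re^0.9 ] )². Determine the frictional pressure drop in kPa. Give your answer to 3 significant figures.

ΔP ≈ 23.0 kPa

Q = 143 L/s = 143/1000 = 0.143 m³/s.
Cross-sectional area A = πD²/4 = π(0.327)²/4 = 0.08398 m²; mean velocity V = Q/A = 0.143/0.08398 = 1.703 m/s.
Reynolds number Re = ρVD/μ = 886 · 1.703 · 0.327 / 0.361 = 1367.
Re < 2300 → laminar flow, so f = 64/Re = 64/1367 = 0.04683 (the turbulent correlation is not needed).
Darcy-Weisbach: ΔP = f(L/D)(ρV²/2) = 0.04683·(125/0.327)·(886·1.703²/2) = 0.04683·382.3·1284 = 2.299e+04 Pa.
ΔP = 2.299e+04 Pa = 23.0 kPa.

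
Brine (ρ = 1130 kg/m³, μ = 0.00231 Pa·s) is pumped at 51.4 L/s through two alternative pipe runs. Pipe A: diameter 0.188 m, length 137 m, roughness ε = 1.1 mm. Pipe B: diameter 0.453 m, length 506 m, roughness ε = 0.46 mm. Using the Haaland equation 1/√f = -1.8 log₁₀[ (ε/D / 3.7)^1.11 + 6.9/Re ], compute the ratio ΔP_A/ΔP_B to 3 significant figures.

Pipe A: V = Q/A = 0.0514/0.02776 = 1.852 m/s; Re = 1.703e+05; ε/D = 0.00585; Haaland → f = 0.03239; ΔP_A = f(L/D)(ρV²/2) = 4.572e+04 Pa.
Pipe B: V = Q/A = 0.0514/0.1612 = 0.3189 m/s; Re = 7.067e+04; ε/D = 0.00102; Haaland → f = 0.02279; ΔP_B = f(L/D)(ρV²/2) = 1463 Pa.
ΔP_A/ΔP_B = 4.572e+04/1463 = 31.3.

ΔP_A/ΔP_B ≈ 31.3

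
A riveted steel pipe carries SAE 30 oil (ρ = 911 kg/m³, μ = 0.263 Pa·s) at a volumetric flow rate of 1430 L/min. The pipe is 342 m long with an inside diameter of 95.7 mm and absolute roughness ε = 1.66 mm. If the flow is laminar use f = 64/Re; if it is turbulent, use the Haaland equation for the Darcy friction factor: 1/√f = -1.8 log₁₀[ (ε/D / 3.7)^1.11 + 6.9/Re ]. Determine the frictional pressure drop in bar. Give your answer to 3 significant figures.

Q = 1430 L/min = 1430/60000 = 0.02383 m³/s.
Cross-sectional area A = πD²/4 = π(0.0957)²/4 = 0.007193 m²; mean velocity V = Q/A = 0.02383/0.007193 = 3.313 m/s.
Reynolds number Re = ρVD/μ = 911 · 3.313 · 0.0957 / 0.263 = 1098.
Re < 2300 → laminar flow, so f = 64/Re = 64/1098 = 0.05827 (the turbulent correlation is not needed).
Darcy-Weisbach: ΔP = f(L/D)(ρV²/2) = 0.05827·(342/0.0957)·(911·3.313²/2) = 0.05827·3574·5001 = 1.041e+06 Pa.
ΔP = 1.041e+06 Pa = 10.4 bar.

ΔP ≈ 10.4 bar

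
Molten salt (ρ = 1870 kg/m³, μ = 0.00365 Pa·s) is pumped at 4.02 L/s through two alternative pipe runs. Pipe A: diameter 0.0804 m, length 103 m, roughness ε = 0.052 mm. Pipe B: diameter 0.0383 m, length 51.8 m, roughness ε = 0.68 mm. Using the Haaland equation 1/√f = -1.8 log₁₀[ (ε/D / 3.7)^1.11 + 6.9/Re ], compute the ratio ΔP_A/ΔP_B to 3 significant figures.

Pipe A: V = Q/A = 0.00402/0.005077 = 0.7918 m/s; Re = 3.262e+04; ε/D = 0.000647; Haaland → f = 0.02443; ΔP_A = f(L/D)(ρV²/2) = 1.835e+04 Pa.
Pipe B: V = Q/A = 0.00402/0.001152 = 3.489 m/s; Re = 6.847e+04; ε/D = 0.0178; Haaland → f = 0.04717; ΔP_B = f(L/D)(ρV²/2) = 7.263e+05 Pa.
ΔP_A/ΔP_B = 1.835e+04/7.263e+05 = 0.0253.

ΔP_A/ΔP_B ≈ 0.0253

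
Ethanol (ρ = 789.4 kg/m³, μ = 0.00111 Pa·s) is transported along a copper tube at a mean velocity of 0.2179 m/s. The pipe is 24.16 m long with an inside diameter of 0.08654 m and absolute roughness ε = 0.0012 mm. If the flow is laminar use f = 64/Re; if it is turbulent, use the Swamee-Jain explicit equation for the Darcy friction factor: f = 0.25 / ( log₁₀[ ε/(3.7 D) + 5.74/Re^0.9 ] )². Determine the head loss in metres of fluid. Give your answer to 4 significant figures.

Reynolds number Re = ρVD/μ = 789.4 · 0.2179 · 0.08654 / 0.00111 = 1.341e+04.
Re > 4000 → turbulent. Relative roughness ε/D = 1.2e-06/0.08654 = 1.39e-05. Swamee-Jain: f = 0.25/(log₁₀[1.39e-05/3.7 + 5.74/1.341e+04^0.9])² = 0.25/(log₁₀[3.75e-06 + 0.00111])² = 0.25/(-2.954)² = 0.02864.
Darcy-Weisbach: ΔP = f(L/D)(ρV²/2) = 0.02864·(24.16/0.08654)·(789.4·0.2179²/2) = 0.02864·279.2·18.74 = 149.9 Pa.
Head loss h_f = ΔP/(ρg) = 149.9/(789.4·9.81) = 0.01935 m.

h_f ≈ 0.01935 m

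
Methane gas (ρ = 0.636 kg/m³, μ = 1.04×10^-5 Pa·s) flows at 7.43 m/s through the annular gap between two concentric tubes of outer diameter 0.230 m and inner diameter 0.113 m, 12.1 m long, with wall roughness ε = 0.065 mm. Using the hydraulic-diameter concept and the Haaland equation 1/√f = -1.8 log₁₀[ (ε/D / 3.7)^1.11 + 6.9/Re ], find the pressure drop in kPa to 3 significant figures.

Hydraulic diameter D_h = 4A/P = D_o - D_i = 0.23 - 0.113 = 0.117 m.
Re = ρVD_h/μ = 0.636·7.43·0.117/1.04e-05 = 5.316e+04.
ε/D_h = 6.5e-05/0.117 = 0.000556; Haaland gives 1/√f = -1.8 log₁₀[5.7e-05+0.00013] = 6.712, so f = 0.0222.
ΔP = f(L/D_h)(ρV²/2) = 0.0222·12.1/0.117·17.56 = 40.31 Pa.
ΔP = 0.0403 kPa.

ΔP ≈ 0.0403 kPa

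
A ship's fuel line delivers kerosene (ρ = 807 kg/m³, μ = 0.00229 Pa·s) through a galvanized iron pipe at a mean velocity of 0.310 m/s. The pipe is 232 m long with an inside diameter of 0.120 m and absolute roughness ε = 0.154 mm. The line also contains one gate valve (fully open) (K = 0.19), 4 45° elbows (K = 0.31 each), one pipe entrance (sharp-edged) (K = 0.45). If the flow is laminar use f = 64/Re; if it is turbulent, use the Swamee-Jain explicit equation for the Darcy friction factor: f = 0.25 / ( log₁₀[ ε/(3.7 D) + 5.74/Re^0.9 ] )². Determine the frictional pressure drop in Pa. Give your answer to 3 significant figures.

ΔP ≈ 2410 Pa

Reynolds number Re = ρVD/μ = 807 · 0.31 · 0.12 / 0.00229 = 1.311e+04.
Re > 4000 → turbulent. Relative roughness ε/D = 0.000154/0.12 = 0.00128. Swamee-Jain: f = 0.25/(log₁₀[0.00128/3.7 + 5.74/1.311e+04^0.9])² = 0.25/(log₁₀[0.000347 + 0.00113])² = 0.25/(-2.831)² = 0.0312.
Total minor-loss coefficient ΣK = 1·0.19 + 4·0.31 + 1·0.45 = 1.88.
ΔP = [f·L/D + ΣK]·(ρV²/2) = [0.0312·232/0.12 + 1.88]·(807·0.31²/2) = [60.32 + 1.88]·38.78 = 2412 Pa.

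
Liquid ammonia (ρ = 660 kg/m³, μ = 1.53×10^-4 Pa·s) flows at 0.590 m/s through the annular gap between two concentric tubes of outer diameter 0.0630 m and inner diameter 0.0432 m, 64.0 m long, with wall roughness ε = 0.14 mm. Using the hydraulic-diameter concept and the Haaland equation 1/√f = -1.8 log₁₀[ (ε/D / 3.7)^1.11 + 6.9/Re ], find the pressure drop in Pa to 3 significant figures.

ΔP ≈ 13100 Pa

Hydraulic diameter D_h = 4A/P = D_o - D_i = 0.063 - 0.0432 = 0.0198 m.
Re = ρVD_h/μ = 660·0.59·0.0198/0.000153 = 5.039e+04.
ε/D_h = 0.00014/0.0198 = 0.00707; Haaland gives 1/√f = -1.8 log₁₀[0.00096+0.000137] = 5.328, so f = 0.03523.
ΔP = f(L/D_h)(ρV²/2) = 0.03523·64/0.0198·114.9 = 1.308e+04 Pa.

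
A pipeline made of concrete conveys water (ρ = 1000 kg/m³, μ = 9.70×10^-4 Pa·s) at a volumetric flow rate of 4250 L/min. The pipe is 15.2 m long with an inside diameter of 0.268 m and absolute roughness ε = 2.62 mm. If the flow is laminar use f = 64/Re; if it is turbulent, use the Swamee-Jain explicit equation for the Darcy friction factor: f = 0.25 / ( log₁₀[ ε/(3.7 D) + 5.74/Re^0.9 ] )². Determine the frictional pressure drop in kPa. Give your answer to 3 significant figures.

ΔP ≈ 1.69 kPa

Q = 4250 L/min = 4250/60000 = 0.07083 m³/s.
Cross-sectional area A = πD²/4 = π(0.268)²/4 = 0.05641 m²; mean velocity V = Q/A = 0.07083/0.05641 = 1.256 m/s.
Reynolds number Re = ρVD/μ = 1000 · 1.256 · 0.268 / 0.00097 = 3.469e+05.
Re > 4000 → turbulent. Relative roughness ε/D = 0.00262/0.268 = 0.00978. Swamee-Jain: f = 0.25/(log₁₀[0.00978/3.7 + 5.74/3.469e+05^0.9])² = 0.25/(log₁₀[0.00264 + 5.93e-05])² = 0.25/(-2.568)² = 0.0379.
Darcy-Weisbach: ΔP = f(L/D)(ρV²/2) = 0.0379·(15.2/0.268)·(1000·1.256²/2) = 0.0379·56.72·788.4 = 1695 Pa.
ΔP = 1695 Pa = 1.69 kPa.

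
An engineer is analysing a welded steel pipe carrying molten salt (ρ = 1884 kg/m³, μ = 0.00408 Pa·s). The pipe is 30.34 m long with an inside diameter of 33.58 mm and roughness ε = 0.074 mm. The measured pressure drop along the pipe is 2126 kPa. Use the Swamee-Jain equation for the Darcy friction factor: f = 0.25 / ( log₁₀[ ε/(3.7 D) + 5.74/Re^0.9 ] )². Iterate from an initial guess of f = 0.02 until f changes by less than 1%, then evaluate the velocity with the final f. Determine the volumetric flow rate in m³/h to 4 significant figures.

Rearranging Darcy-Weisbach: V = √(2·ΔP·D/(f·L·ρ)). With ε/D = 7.4e-05/0.03358 = 0.0022, iterate starting from f = 0.02:
  f = 0.02 → V = √(2·2.126e+06·0.03358/(0.02·30.34·1884)) = 11.18 m/s; Re = ρVD/μ = 1.733e+05; f → 0.02518
  f = 0.02518 → V = 9.96 m/s; Re = 1.544e+05; f → 0.0253
Converged (Δf/f < 1%). With the final f = 0.0253: V = √(2·2.126e+06·0.03358/(0.0253·30.34·1884)) = 9.937 m/s.
Q = V·A = 9.937·(π/4·0.03358²) = 0.0088 m³/s = 31.68 m³/h.

Q ≈ 31.68 m³/h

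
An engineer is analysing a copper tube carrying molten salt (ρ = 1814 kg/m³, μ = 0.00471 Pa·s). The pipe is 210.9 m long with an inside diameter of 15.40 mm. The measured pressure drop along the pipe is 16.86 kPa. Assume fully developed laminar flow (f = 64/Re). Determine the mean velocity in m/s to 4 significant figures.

V ≈ 0.1258 m/s

For laminar flow, f = 64/Re with Re = ρVD/μ, so Darcy-Weisbach reduces to ΔP = 32μLV/D². Solving for V: V = ΔP·D²/(32μL) = 1.686e+04·(0.0154)²/(32·0.00471·210.9) = 0.1258 m/s.
Check: Re = ρVD/μ = 1814·0.1258·0.0154/0.00471 = 746.1 < 2300, so the laminar assumption holds.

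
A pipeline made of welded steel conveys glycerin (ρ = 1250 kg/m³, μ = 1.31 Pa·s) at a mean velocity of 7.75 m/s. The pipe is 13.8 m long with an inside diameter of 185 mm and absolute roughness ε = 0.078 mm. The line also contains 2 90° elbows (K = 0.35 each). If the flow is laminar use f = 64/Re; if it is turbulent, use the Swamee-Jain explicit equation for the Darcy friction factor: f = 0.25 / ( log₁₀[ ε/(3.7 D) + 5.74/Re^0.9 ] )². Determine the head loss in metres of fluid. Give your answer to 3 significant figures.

h_f ≈ 12.8 m

Reynolds number Re = ρVD/μ = 1250 · 7.75 · 0.185 / 1.31 = 1368.
Re < 2300 → laminar flow, so f = 64/Re = 64/1368 = 0.04678 (the turbulent correlation is not needed).
Total minor-loss coefficient ΣK = 2·0.35 = 0.7.
ΔP = [f·L/D + ΣK]·(ρV²/2) = [0.04678·13.8/0.185 + 0.7]·(1250·7.75²/2) = [3.49 + 0.7]·3.754e+04 = 1.573e+05 Pa.
Head loss h_f = ΔP/(ρg) = 1.573e+05/(1250·9.81) = 12.8 m.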